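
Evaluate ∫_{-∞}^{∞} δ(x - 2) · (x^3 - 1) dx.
7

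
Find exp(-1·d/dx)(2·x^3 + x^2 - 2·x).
2 x^{3} - 5 x^{2} + 2 x + 1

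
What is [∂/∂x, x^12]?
12 x^{11}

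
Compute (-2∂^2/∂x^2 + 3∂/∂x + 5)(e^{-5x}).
- 60 e^{- 5 x}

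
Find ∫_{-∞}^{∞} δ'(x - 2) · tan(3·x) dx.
- \frac{3}{\cos^{2}{\left(6 \right)}}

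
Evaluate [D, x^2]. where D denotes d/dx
2 x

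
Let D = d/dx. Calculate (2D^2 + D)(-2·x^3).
6 x \left(- x - 4\right)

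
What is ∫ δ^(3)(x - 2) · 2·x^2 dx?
0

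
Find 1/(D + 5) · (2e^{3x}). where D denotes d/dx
\frac{e^{3 x}}{4}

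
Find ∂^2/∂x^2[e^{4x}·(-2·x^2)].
\left(- 32 x^{2} - 32 x - 4\right) e^{4 x}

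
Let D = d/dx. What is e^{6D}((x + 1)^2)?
x^{2} + 14 x + 49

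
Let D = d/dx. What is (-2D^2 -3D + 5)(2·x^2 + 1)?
10 x^{2} - 12 x - 3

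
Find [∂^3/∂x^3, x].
3\frac{d^{2}}{dx^{2}}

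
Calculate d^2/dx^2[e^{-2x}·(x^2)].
2 \left(2 x^{2} - 4 x + 1\right) e^{- 2 x}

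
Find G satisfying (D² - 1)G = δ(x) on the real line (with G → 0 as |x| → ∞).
-\frac{e^{-|x|}}{2}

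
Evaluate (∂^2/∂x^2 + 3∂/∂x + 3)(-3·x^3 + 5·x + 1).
- 9 x^{3} - 27 x^{2} - 3 x + 18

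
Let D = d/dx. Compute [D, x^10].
10 x^{9}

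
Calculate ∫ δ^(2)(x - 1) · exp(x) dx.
e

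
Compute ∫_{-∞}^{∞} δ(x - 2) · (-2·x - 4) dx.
-8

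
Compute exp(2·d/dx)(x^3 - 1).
x^{3} + 6 x^{2} + 12 x + 7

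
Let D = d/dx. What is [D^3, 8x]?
24D^{2}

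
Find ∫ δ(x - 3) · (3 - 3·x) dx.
-6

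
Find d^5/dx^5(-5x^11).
- 277200 x^{6}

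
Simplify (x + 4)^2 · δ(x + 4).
0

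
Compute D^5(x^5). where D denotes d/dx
120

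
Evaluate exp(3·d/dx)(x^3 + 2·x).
x^{3} + 9 x^{2} + 29 x + 33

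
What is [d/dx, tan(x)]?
\frac{1}{\cos^{2}{\left(x \right)}}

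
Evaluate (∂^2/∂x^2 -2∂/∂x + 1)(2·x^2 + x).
2 x^{2} - 7 x + 2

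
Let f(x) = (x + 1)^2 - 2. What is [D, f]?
2 x + 2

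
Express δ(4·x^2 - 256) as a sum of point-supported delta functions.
\frac{\delta(x - 8) + \delta(x + 8)}{64}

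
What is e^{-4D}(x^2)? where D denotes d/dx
x^{2} - 8 x + 16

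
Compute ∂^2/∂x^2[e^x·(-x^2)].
\left(- x^{2} - 4 x - 2\right) e^{x}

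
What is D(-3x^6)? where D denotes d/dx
- 18 x^{5}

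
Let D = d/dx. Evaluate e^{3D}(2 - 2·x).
- 2 x - 4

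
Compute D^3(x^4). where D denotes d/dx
24 x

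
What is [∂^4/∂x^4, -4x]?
-16\frac{d^{3}}{dx^{3}}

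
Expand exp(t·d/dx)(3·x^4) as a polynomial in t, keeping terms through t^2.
3 x^{2} \left(6 t^{2} + 4 t x + x^{2}\right)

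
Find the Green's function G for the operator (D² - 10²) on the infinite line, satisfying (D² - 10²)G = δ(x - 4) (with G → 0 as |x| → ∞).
-\frac{e^{-10|x - 4|}}{20}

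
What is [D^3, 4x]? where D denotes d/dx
12D^{2}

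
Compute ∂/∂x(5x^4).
20 x^{3}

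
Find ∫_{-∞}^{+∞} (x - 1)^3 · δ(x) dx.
-1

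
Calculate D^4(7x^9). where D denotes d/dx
21168 x^{5}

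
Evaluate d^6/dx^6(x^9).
60480 x^{3}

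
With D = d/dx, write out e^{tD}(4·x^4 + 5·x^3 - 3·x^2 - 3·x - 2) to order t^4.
4 t^{4} + t^{3} \left(16 x + 5\right) + t^{2} \left(24 x^{2} + 15 x - 3\right) + t \left(16 x^{3} + 15 x^{2} - 6 x - 3\right) + 4 x^{4} + 5 x^{3} - 3 x^{2} - 3 x - 2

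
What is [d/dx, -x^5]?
- 5 x^{4}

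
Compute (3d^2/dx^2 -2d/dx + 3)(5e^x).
20 e^{x}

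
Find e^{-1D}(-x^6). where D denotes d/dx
- x^{6} + 6 x^{5} - 15 x^{4} + 20 x^{3} - 15 x^{2} + 6 x - 1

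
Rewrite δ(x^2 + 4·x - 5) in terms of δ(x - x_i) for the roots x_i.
\frac{\delta(x - 1) + \delta(x + 5)}{6}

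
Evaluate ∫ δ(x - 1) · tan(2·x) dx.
\tan{\left(2 \right)}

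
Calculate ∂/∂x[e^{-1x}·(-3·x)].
3 \left(x - 1\right) e^{- x}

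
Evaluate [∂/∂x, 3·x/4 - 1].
\frac{3}{4}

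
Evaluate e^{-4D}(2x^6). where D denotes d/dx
2 x^{6} - 48 x^{5} + 480 x^{4} - 2560 x^{3} + 7680 x^{2} - 12288 x + 8192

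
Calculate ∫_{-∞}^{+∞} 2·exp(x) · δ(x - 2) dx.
2 e^{2}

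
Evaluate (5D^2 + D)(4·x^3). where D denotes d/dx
12 x \left(x + 10\right)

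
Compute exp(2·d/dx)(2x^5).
2 x^{5} + 20 x^{4} + 80 x^{3} + 160 x^{2} + 160 x + 64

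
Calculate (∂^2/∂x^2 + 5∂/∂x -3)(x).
5 - 3 x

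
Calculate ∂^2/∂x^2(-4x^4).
- 48 x^{2}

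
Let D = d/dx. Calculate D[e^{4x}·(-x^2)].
2 x \left(- 2 x - 1\right) e^{4 x}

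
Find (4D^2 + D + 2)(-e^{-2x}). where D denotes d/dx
- 16 e^{- 2 x}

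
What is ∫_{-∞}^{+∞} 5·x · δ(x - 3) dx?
15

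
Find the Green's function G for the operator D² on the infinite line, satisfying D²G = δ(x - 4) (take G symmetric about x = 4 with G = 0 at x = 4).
\frac{|x - 4|}{2}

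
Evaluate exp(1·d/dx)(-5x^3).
- 5 x^{3} - 15 x^{2} - 15 x - 5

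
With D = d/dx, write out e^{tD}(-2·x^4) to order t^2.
2 x^{2} \left(- 6 t^{2} - 4 t x - x^{2}\right)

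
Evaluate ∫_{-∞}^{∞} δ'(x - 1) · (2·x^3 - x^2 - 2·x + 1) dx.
-2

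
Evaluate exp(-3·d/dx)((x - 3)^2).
x^{2} - 12 x + 36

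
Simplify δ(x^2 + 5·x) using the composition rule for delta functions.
\frac{\delta(x + 5) + \delta(x)}{5}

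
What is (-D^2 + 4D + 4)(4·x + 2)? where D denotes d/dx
16 x + 24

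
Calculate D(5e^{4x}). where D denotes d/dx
20 e^{4 x}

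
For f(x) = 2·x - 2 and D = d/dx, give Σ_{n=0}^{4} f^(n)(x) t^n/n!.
2 t + 2 x - 2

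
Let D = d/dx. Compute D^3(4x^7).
840 x^{4}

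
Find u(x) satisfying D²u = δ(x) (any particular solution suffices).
\frac{|x|}{2}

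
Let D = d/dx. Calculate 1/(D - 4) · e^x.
- \frac{e^{x}}{3}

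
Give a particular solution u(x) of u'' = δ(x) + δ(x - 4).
\frac{|x|}{2} + \frac{|x - 4|}{2}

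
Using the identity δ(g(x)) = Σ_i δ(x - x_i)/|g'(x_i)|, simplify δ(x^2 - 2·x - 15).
\frac{\delta(x + 3) + \delta(x - 5)}{8}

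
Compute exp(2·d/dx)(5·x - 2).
5 x + 8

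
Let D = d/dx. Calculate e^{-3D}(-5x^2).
- 5 x^{2} + 30 x - 45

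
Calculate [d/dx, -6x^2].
- 12 x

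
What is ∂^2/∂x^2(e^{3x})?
9 e^{3 x}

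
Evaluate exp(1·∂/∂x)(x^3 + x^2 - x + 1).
x^{3} + 4 x^{2} + 4 x + 2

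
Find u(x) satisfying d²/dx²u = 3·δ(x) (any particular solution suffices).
\frac{3|x|}{2}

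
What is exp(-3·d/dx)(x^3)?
x^{3} - 9 x^{2} + 27 x - 27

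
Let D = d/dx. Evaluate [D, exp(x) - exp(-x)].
2 \cosh{\left(x \right)}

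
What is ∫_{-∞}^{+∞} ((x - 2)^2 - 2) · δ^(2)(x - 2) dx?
2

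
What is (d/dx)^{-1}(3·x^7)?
\frac{3 x^{8}}{8}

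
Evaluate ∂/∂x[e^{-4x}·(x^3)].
x^{2} \left(3 - 4 x\right) e^{- 4 x}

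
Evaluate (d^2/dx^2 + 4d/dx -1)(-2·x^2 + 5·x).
2 x^{2} - 21 x + 16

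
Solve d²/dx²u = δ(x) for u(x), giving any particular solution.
\frac{|x|}{2}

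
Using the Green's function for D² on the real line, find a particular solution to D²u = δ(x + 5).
\frac{|x + 5|}{2}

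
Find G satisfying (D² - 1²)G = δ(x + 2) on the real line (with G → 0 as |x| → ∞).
-\frac{e^{-|x + 2|}}{2}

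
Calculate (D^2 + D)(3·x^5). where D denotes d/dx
15 x^{3} \left(x + 4\right)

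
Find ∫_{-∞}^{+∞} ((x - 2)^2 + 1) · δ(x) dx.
5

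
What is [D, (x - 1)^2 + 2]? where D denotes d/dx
2 x - 2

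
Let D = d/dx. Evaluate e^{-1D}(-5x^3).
- 5 x^{3} + 15 x^{2} - 15 x + 5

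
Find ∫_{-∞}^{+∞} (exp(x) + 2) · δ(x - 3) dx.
2 + e^{3}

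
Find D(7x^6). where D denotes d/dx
42 x^{5}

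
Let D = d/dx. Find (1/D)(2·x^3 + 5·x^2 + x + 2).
\frac{x^{4}}{2} + \frac{5 x^{3}}{3} + \frac{x^{2}}{2} + 2 x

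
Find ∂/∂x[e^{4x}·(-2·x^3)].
x^{2} \left(- 8 x - 6\right) e^{4 x}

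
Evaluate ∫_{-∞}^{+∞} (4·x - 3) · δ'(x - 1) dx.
-4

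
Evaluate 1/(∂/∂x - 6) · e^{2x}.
- \frac{e^{2 x}}{4}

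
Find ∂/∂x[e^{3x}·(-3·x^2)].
3 x \left(- 3 x - 2\right) e^{3 x}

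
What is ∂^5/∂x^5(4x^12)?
380160 x^{7}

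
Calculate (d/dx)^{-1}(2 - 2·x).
- x^{2} + 2 x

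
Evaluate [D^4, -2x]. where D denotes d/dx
-8D^{3}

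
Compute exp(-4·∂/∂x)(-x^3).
- x^{3} + 12 x^{2} - 48 x + 64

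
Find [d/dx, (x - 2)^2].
2 x - 4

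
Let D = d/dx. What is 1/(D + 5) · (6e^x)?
e^{x}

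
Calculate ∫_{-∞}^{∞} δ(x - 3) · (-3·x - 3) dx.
-12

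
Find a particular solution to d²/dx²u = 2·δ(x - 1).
|x - 1|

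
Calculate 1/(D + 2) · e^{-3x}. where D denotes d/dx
- e^{- 3 x}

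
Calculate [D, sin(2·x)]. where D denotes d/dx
2 \cos{\left(2 x \right)}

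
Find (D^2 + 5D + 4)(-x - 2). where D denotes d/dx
- 4 x - 13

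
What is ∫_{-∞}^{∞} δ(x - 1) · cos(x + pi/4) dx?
\cos{\left(\frac{\pi}{4} + 1 \right)}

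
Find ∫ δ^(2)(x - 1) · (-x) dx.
0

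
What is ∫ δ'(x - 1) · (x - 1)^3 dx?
0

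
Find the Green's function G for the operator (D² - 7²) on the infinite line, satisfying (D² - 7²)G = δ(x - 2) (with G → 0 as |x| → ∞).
-\frac{e^{-7|x - 2|}}{14}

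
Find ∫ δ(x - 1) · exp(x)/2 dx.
\frac{e}{2}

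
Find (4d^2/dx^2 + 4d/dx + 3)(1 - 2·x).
- 6 x - 5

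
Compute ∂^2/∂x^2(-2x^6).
- 60 x^{4}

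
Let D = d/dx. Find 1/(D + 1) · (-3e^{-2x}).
3 e^{- 2 x}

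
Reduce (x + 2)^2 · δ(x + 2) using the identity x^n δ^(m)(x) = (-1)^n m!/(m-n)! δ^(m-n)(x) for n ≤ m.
0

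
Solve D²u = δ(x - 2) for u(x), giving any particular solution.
\frac{|x - 2|}{2}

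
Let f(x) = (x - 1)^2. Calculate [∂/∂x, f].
2 x - 2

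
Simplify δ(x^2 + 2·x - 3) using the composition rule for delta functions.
\frac{\delta(x - 1) + \delta(x + 3)}{4}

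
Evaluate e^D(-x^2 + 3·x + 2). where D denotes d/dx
- x^{2} + x + 4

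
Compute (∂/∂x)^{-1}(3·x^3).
\frac{3 x^{4}}{4}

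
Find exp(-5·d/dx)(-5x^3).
- 5 x^{3} + 75 x^{2} - 375 x + 625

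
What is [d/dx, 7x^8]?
56 x^{7}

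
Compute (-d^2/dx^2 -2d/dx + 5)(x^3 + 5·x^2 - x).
5 x^{3} + 19 x^{2} - 31 x - 8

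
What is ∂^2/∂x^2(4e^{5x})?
100 e^{5 x}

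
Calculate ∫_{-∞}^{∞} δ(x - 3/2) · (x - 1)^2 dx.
\frac{1}{4}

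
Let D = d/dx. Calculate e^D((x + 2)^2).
x^{2} + 6 x + 9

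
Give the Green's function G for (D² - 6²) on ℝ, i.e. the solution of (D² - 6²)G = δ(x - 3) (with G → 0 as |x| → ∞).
-\frac{e^{-6|x - 3|}}{12}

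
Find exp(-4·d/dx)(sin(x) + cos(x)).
\sqrt{2} \cos{\left(- x + \frac{\pi}{4} + 4 \right)}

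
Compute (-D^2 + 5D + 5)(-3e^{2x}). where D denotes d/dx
- 33 e^{2 x}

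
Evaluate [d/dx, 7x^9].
63 x^{8}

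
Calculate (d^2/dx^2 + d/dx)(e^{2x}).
6 e^{2 x}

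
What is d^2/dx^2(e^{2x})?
4 e^{2 x}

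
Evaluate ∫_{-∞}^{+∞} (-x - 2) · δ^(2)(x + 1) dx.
0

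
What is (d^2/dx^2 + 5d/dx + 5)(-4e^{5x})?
- 220 e^{5 x}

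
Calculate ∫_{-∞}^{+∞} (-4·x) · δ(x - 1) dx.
-4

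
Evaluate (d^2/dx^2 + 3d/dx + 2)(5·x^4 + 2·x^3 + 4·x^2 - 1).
10 x^{4} + 64 x^{3} + 86 x^{2} + 36 x + 6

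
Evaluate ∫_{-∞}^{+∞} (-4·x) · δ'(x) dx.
4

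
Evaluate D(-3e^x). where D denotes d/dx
- 3 e^{x}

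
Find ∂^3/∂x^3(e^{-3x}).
- 27 e^{- 3 x}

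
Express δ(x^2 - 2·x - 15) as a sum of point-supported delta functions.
\frac{\delta(x - 5) + \delta(x + 3)}{8}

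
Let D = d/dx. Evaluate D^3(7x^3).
42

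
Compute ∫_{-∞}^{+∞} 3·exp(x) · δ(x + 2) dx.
\frac{3}{e^{2}}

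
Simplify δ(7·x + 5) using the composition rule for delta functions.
\frac{\delta(x + 5/7)}{7}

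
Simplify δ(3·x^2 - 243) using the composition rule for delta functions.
\frac{\delta(x - 9) + \delta(x + 9)}{54}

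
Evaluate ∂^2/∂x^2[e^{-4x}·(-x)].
8 \left(1 - 2 x\right) e^{- 4 x}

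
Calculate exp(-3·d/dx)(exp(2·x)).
e^{2 x - 6}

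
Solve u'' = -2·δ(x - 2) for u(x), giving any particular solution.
-|x - 2|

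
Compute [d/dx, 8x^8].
64 x^{7}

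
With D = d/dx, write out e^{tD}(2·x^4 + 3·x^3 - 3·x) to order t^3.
t^{3} \left(8 x + 3\right) + 3 t^{2} x \left(4 x + 3\right) + t \left(8 x^{3} + 9 x^{2} - 3\right) + 2 x^{4} + 3 x^{3} - 3 x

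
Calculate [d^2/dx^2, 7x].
14\frac{d}{dx}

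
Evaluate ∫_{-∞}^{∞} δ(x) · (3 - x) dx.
3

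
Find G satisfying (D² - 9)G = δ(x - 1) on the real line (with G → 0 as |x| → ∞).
-\frac{e^{-3|x - 1|}}{6}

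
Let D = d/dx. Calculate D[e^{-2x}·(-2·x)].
2 \left(2 x - 1\right) e^{- 2 x}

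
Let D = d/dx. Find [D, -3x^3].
- 9 x^{2}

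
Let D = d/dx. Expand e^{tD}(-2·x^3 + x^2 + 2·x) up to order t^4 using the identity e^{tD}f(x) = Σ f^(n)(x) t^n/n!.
- 2 t^{3} + t^{2} \left(1 - 6 x\right) + 2 t \left(- 3 x^{2} + x + 1\right) - 2 x^{3} + x^{2} + 2 x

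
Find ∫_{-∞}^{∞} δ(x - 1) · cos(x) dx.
\cos{\left(1 \right)}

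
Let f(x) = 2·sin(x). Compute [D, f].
2 \cos{\left(x \right)}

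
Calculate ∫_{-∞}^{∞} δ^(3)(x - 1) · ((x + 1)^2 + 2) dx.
0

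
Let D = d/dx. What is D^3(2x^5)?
120 x^{2}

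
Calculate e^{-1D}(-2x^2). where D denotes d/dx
- 2 x^{2} + 4 x - 2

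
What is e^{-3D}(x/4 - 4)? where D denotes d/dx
\frac{x}{4} - \frac{19}{4}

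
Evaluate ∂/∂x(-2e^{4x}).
- 8 e^{4 x}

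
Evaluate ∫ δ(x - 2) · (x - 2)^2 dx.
0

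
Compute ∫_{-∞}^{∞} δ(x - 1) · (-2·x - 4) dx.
-6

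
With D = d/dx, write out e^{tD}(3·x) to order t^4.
3 t + 3 x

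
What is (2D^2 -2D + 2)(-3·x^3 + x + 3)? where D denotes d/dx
- 6 x^{3} + 18 x^{2} - 34 x + 4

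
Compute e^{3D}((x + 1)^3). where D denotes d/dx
x^{3} + 12 x^{2} + 48 x + 64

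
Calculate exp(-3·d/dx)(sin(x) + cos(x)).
\sqrt{2} \cos{\left(- x + \frac{\pi}{4} + 3 \right)}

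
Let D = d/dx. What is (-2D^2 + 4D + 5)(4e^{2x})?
20 e^{2 x}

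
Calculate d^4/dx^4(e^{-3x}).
81 e^{- 3 x}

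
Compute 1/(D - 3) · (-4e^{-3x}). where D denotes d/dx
\frac{2 e^{- 3 x}}{3}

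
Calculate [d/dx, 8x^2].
16 x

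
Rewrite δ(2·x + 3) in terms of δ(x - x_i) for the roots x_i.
\frac{\delta(x + 3/2)}{2}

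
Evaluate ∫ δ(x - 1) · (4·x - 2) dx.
2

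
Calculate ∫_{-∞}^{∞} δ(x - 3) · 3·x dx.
9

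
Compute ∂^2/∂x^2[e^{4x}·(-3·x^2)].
\left(- 48 x^{2} - 48 x - 6\right) e^{4 x}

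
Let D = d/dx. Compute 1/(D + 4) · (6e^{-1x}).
2 e^{- x}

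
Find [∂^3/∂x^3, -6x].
-18\frac{d^{2}}{dx^{2}}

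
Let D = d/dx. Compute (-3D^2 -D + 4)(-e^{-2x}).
6 e^{- 2 x}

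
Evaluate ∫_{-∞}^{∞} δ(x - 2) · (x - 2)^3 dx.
0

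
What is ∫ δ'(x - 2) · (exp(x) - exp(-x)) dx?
- 2 \cosh{\left(2 \right)}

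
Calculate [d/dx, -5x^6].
- 30 x^{5}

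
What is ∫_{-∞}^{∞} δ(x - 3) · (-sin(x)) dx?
- \sin{\left(3 \right)}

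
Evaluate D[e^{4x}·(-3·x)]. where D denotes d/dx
\left(- 12 x - 3\right) e^{4 x}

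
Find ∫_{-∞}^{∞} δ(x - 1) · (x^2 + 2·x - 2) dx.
1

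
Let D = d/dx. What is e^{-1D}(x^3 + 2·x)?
x^{3} - 3 x^{2} + 5 x - 3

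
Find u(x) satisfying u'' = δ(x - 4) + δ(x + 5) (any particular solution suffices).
\frac{|x - 4|}{2} + \frac{|x + 5|}{2}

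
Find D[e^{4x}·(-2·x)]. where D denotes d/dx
\left(- 8 x - 2\right) e^{4 x}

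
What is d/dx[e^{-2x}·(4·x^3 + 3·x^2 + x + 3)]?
\left(- 8 x^{3} + 6 x^{2} + 4 x - 5\right) e^{- 2 x}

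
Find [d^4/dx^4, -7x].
-28\frac{d^{3}}{dx^{3}}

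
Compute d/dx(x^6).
6 x^{5}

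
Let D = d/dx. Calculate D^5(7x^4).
0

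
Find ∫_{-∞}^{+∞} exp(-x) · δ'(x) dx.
1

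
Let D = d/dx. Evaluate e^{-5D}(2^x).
2^{x - 5}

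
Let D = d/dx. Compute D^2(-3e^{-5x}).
- 75 e^{- 5 x}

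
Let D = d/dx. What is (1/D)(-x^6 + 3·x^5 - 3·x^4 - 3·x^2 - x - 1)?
- \frac{x^{7}}{7} + \frac{x^{6}}{2} - \frac{3 x^{5}}{5} - x^{3} - \frac{x^{2}}{2} - x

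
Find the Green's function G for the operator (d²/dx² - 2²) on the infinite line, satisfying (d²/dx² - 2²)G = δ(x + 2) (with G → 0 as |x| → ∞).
-\frac{e^{-2|x + 2|}}{4}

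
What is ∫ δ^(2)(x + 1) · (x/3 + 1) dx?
0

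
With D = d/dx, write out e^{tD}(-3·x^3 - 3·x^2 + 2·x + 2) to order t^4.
- 3 t^{3} - t^{2} \left(9 x + 3\right) - t \left(9 x^{2} + 6 x - 2\right) - 3 x^{3} - 3 x^{2} + 2 x + 2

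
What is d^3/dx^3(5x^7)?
1050 x^{4}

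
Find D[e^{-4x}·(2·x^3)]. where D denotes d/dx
x^{2} \left(6 - 8 x\right) e^{- 4 x}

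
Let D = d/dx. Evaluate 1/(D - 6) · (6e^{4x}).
- 3 e^{4 x}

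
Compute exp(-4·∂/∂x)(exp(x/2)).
e^{\frac{x}{2} - 2}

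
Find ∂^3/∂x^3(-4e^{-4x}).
256 e^{- 4 x}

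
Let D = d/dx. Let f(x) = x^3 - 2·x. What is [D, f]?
3 x^{2} - 2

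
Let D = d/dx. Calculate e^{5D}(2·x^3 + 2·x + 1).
2 x^{3} + 30 x^{2} + 152 x + 261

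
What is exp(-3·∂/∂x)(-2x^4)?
- 2 x^{4} + 24 x^{3} - 108 x^{2} + 216 x - 162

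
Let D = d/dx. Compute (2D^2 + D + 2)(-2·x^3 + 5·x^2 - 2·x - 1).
- 4 x^{3} + 4 x^{2} - 18 x + 16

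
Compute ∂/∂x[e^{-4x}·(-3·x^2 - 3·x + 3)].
3 \left(4 x^{2} + 2 x - 5\right) e^{- 4 x}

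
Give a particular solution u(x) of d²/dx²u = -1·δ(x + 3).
-\frac{|x + 3|}{2}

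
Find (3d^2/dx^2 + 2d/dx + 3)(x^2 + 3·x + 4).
3 x^{2} + 13 x + 24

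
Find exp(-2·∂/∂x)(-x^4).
- x^{4} + 8 x^{3} - 24 x^{2} + 32 x - 16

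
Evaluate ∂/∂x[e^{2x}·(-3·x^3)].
x^{2} \left(- 6 x - 9\right) e^{2 x}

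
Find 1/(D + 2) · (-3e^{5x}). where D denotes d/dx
- \frac{3 e^{5 x}}{7}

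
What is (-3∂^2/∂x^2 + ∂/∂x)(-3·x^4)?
12 x^{2} \left(9 - x\right)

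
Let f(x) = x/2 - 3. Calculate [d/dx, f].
\frac{1}{2}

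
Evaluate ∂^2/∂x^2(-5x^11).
- 550 x^{9}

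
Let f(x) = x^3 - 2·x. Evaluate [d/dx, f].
3 x^{2} - 2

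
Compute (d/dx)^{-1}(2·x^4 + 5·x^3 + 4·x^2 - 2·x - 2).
\frac{2 x^{5}}{5} + \frac{5 x^{4}}{4} + \frac{4 x^{3}}{3} - x^{2} - 2 x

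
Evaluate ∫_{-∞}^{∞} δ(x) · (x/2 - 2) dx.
-2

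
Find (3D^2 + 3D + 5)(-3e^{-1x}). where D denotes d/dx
- 15 e^{- x}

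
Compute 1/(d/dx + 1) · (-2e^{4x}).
- \frac{2 e^{4 x}}{5}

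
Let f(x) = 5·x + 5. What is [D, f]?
5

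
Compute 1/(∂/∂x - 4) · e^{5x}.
e^{5 x}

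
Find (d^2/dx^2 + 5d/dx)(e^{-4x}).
- 4 e^{- 4 x}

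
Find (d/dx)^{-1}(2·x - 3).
x^{2} - 3 x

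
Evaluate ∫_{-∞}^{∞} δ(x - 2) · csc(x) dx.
\csc{\left(2 \right)}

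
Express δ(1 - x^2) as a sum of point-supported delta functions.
\frac{\delta(x - 1) + \delta(x + 1)}{2}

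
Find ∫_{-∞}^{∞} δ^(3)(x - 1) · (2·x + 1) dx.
0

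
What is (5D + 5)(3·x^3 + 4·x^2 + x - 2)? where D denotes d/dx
15 x^{3} + 65 x^{2} + 45 x - 5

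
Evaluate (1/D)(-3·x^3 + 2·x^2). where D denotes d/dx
- \frac{3 x^{4}}{4} + \frac{2 x^{3}}{3}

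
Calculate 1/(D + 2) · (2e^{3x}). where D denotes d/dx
\frac{2 e^{3 x}}{5}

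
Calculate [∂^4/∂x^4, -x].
-4\frac{d^{3}}{dx^{3}}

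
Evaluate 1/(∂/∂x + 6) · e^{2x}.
\frac{e^{2 x}}{8}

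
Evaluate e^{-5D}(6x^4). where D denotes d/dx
6 x^{4} - 120 x^{3} + 900 x^{2} - 3000 x + 3750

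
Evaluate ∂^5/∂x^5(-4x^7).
- 10080 x^{2}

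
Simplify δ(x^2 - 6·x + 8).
\frac{\delta(x - 2) + \delta(x - 4)}{2}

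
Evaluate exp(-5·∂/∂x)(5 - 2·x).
15 - 2 x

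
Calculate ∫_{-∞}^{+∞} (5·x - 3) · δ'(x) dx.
-5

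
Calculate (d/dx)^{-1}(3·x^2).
x^{3}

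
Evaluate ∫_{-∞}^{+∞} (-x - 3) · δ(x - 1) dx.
-4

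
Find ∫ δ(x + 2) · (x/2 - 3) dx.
-4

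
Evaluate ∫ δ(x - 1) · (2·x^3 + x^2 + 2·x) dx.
5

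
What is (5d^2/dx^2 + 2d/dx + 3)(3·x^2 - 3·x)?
9 x^{2} + 3 x + 24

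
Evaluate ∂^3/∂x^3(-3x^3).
-18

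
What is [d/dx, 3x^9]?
27 x^{8}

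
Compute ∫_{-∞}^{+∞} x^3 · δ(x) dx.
0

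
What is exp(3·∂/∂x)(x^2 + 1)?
x^{2} + 6 x + 10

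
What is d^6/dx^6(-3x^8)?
- 60480 x^{2}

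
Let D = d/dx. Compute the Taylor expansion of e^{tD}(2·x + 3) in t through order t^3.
2 t + 2 x + 3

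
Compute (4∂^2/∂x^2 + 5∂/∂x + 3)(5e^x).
60 e^{x}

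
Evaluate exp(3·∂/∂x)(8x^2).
8 x^{2} + 48 x + 72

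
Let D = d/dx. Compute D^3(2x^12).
2640 x^{9}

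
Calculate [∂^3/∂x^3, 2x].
6\frac{d^{2}}{dx^{2}}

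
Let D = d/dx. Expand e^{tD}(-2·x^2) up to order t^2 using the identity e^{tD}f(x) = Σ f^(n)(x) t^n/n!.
- 2 t^{2} - 4 t x - 2 x^{2}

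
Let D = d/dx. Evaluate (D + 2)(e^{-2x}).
0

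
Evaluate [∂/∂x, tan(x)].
\frac{1}{\cos^{2}{\left(x \right)}}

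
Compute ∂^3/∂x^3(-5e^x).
- 5 e^{x}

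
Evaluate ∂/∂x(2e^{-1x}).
- 2 e^{- x}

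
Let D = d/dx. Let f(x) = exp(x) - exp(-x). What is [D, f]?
2 \cosh{\left(x \right)}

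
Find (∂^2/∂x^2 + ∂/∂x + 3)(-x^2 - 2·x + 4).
- 3 x^{2} - 8 x + 8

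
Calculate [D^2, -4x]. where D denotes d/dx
-8D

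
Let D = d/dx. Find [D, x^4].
4 x^{3}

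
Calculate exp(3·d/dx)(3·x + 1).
3 x + 10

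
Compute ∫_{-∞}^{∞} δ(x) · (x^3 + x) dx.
0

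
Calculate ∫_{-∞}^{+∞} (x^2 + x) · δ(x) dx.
0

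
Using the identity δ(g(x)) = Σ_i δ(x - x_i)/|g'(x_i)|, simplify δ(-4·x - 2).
\frac{\delta(x + 1/2)}{4}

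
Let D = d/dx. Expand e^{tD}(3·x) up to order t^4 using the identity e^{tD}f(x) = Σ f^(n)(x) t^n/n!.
3 t + 3 x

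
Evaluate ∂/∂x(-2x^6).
- 12 x^{5}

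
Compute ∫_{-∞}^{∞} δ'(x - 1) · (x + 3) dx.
-1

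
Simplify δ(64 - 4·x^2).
\frac{\delta(x - 4) + \delta(x + 4)}{32}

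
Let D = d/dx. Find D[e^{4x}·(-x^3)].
x^{2} \left(- 4 x - 3\right) e^{4 x}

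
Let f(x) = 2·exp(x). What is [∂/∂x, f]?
2 e^{x}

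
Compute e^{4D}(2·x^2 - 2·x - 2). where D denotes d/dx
2 x^{2} + 14 x + 22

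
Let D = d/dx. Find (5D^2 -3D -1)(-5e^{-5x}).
- 695 e^{- 5 x}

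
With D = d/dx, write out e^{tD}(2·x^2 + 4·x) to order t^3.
2 t^{2} + 4 t \left(x + 1\right) + 2 x^{2} + 4 x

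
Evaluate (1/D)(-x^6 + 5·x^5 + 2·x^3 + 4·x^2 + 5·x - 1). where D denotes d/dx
- \frac{x^{7}}{7} + \frac{5 x^{6}}{6} + \frac{x^{4}}{2} + \frac{4 x^{3}}{3} + \frac{5 x^{2}}{2} - x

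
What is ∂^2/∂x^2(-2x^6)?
- 60 x^{4}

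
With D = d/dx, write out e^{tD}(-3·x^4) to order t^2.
3 x^{2} \left(- 6 t^{2} - 4 t x - x^{2}\right)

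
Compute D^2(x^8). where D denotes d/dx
56 x^{6}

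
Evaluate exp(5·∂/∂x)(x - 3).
x + 2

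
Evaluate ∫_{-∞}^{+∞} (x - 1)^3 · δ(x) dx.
-1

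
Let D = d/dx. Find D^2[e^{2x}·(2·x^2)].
\left(8 x^{2} + 16 x + 4\right) e^{2 x}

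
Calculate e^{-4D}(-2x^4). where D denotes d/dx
- 2 x^{4} + 32 x^{3} - 192 x^{2} + 512 x - 512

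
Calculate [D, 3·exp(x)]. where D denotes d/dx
3 e^{x}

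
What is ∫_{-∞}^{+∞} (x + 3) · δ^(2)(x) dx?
0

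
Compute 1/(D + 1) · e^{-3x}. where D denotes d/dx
- \frac{e^{- 3 x}}{2}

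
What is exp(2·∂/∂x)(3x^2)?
3 x^{2} + 12 x + 12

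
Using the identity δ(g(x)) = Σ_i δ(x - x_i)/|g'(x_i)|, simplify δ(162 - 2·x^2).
\frac{\delta(x - 9) + \delta(x + 9)}{36}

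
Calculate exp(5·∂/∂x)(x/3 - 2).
\frac{x}{3} - \frac{1}{3}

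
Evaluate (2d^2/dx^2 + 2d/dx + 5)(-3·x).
- 15 x - 6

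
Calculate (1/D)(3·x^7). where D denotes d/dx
\frac{3 x^{8}}{8}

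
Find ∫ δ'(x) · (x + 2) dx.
-1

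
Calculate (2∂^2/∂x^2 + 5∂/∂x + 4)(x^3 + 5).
4 x^{3} + 15 x^{2} + 12 x + 20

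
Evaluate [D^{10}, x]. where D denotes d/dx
10D^{9}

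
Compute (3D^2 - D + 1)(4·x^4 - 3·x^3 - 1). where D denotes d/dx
4 x^{4} - 19 x^{3} + 153 x^{2} - 54 x - 1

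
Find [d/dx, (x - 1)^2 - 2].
2 x - 2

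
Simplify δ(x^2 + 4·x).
\frac{\delta(x + 4) + \delta(x)}{4}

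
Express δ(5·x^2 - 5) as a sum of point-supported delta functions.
\frac{\delta(x - 1) + \delta(x + 1)}{10}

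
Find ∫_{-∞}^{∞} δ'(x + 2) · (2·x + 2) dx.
-2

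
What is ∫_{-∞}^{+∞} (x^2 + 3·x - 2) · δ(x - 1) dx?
2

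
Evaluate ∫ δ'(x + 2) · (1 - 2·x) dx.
2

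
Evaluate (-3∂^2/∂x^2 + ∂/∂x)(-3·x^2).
18 - 6 x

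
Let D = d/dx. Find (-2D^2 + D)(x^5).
5 x^{3} \left(x - 8\right)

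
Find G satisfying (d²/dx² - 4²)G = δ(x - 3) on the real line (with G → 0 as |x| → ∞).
-\frac{e^{-4|x - 3|}}{8}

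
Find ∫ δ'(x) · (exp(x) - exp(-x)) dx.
-2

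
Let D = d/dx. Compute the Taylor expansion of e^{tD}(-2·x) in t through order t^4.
- 2 t - 2 x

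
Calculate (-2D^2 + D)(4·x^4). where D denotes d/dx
16 x^{2} \left(x - 6\right)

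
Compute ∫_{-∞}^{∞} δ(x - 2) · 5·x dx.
10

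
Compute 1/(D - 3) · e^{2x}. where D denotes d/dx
- e^{2 x}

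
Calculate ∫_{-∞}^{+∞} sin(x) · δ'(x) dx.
-1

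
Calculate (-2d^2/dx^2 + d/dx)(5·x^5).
25 x^{3} \left(x - 8\right)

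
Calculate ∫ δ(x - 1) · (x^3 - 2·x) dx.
-1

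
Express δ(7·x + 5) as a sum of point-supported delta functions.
\frac{\delta(x + 5/7)}{7}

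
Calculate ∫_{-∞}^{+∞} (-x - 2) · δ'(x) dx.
1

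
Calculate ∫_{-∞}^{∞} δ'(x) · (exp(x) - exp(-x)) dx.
-2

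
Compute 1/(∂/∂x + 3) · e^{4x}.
\frac{e^{4 x}}{7}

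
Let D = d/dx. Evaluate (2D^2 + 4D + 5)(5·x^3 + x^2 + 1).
25 x^{3} + 65 x^{2} + 68 x + 9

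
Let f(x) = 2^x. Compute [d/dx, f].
2^{x} \log{\left(2 \right)}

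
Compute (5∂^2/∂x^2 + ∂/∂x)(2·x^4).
8 x^{2} \left(x + 15\right)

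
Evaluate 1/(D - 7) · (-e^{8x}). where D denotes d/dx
- e^{8 x}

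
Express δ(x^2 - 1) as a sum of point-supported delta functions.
\frac{\delta(x - 1) + \delta(x + 1)}{2}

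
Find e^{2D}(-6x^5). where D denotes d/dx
- 6 x^{5} - 60 x^{4} - 240 x^{3} - 480 x^{2} - 480 x - 192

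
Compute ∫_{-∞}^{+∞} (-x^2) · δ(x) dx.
0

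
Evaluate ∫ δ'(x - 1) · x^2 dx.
-2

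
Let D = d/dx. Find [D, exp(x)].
e^{x}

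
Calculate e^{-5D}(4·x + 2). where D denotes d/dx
4 x - 18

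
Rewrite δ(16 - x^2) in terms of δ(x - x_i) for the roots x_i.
\frac{\delta(x - 4) + \delta(x + 4)}{8}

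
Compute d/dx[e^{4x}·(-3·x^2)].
6 x \left(- 2 x - 1\right) e^{4 x}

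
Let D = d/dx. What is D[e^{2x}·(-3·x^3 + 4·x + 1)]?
\left(- 6 x^{3} - 9 x^{2} + 8 x + 6\right) e^{2 x}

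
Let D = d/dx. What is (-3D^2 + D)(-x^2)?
6 - 2 x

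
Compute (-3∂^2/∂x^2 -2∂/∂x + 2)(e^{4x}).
- 54 e^{4 x}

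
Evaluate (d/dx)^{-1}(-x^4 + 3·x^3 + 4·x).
- \frac{x^{5}}{5} + \frac{3 x^{4}}{4} + 2 x^{2}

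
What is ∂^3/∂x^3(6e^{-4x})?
- 384 e^{- 4 x}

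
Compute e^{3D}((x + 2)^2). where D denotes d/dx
x^{2} + 10 x + 25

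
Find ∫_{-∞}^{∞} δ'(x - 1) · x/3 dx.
- \frac{1}{3}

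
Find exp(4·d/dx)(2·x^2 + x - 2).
2 x^{2} + 17 x + 34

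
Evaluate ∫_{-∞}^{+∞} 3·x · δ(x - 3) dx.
9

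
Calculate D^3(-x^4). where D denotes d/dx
- 24 x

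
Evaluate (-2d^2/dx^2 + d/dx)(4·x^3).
12 x \left(x - 4\right)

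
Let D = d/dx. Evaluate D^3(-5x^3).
-30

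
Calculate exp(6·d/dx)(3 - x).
- x - 3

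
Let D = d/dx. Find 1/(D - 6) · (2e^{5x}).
- 2 e^{5 x}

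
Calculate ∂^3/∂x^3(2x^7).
420 x^{4}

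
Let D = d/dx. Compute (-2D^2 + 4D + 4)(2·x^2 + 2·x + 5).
8 x^{2} + 24 x + 20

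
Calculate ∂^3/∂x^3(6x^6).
720 x^{3}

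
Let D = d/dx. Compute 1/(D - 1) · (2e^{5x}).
\frac{e^{5 x}}{2}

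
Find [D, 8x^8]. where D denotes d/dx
64 x^{7}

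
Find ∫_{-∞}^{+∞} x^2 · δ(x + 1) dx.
1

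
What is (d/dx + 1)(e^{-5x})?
- 4 e^{- 5 x}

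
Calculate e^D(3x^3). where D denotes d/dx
3 x^{3} + 9 x^{2} + 9 x + 3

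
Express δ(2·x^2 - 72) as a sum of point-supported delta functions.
\frac{\delta(x - 6) + \delta(x + 6)}{24}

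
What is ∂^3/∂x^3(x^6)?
120 x^{3}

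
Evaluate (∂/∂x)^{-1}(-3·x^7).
- \frac{3 x^{8}}{8}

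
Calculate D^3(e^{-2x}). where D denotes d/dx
- 8 e^{- 2 x}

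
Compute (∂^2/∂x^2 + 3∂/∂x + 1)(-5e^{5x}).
- 205 e^{5 x}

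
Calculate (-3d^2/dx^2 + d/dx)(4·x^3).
12 x \left(x - 6\right)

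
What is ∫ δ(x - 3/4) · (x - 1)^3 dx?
- \frac{1}{64}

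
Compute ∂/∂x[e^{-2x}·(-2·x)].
2 \left(2 x - 1\right) e^{- 2 x}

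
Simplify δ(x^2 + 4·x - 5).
\frac{\delta(x + 5) + \delta(x - 1)}{6}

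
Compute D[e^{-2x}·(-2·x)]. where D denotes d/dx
2 \left(2 x - 1\right) e^{- 2 x}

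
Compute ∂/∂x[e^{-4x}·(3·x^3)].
x^{2} \left(9 - 12 x\right) e^{- 4 x}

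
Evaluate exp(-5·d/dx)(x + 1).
x - 4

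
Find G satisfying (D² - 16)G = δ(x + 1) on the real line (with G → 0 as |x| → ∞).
-\frac{e^{-4|x + 1|}}{8}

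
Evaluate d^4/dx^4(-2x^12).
- 23760 x^{8}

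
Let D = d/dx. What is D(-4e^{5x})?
- 20 e^{5 x}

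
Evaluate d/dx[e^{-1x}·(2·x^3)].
2 x^{2} \left(3 - x\right) e^{- x}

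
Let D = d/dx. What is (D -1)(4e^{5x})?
16 e^{5 x}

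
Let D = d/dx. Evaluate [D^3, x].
3D^{2}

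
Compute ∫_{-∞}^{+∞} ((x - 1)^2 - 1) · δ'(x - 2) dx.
-2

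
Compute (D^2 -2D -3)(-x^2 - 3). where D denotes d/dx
3 x^{2} + 4 x + 7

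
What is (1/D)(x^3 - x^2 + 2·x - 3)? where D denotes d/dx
\frac{x^{4}}{4} - \frac{x^{3}}{3} + x^{2} - 3 x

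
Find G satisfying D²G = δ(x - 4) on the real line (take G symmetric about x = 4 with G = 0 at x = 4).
\frac{|x - 4|}{2}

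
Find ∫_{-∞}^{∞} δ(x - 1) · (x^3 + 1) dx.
2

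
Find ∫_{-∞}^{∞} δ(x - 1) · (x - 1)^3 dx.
0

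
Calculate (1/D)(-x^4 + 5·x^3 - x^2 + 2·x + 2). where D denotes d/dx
- \frac{x^{5}}{5} + \frac{5 x^{4}}{4} - \frac{x^{3}}{3} + x^{2} + 2 x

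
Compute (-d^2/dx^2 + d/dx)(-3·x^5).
15 x^{3} \left(4 - x\right)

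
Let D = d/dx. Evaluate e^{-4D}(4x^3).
4 x^{3} - 48 x^{2} + 192 x - 256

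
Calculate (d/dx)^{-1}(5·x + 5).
\frac{5 x^{2}}{2} + 5 x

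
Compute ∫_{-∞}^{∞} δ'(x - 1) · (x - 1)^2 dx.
0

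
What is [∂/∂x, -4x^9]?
- 36 x^{8}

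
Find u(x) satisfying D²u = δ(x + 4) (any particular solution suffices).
\frac{|x + 4|}{2}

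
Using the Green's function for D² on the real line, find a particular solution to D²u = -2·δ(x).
-|x|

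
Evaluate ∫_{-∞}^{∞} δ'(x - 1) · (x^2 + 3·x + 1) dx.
-5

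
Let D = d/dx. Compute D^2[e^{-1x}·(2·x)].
2 \left(x - 2\right) e^{- x}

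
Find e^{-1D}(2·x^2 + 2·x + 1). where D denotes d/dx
2 x^{2} - 2 x + 1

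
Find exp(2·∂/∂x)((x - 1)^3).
x^{3} + 3 x^{2} + 3 x + 1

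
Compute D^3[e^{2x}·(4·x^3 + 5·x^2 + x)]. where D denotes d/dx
\left(32 x^{3} + 184 x^{2} + 272 x + 96\right) e^{2 x}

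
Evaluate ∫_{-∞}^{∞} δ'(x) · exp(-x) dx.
1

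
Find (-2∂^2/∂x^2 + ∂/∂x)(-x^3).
3 x \left(4 - x\right)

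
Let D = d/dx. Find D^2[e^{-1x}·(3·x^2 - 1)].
\left(3 x^{2} - 12 x + 5\right) e^{- x}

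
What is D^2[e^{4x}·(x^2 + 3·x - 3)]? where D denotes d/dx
\left(16 x^{2} + 64 x - 22\right) e^{4 x}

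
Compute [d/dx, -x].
-1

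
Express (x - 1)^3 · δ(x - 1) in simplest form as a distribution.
0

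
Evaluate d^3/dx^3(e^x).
e^{x}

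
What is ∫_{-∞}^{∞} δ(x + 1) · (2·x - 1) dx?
-3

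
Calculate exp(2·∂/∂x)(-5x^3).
- 5 x^{3} - 30 x^{2} - 60 x - 40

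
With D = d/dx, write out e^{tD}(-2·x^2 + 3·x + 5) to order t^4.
- 2 t^{2} - t \left(4 x - 3\right) - 2 x^{2} + 3 x + 5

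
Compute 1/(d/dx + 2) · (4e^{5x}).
\frac{4 e^{5 x}}{7}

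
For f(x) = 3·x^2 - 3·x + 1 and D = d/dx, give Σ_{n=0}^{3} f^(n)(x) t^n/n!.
3 t^{2} + 3 t \left(2 x - 1\right) + 3 x^{2} - 3 x + 1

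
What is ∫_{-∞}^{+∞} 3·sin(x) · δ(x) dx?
0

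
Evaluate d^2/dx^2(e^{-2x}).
4 e^{- 2 x}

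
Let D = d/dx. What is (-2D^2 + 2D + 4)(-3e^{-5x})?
168 e^{- 5 x}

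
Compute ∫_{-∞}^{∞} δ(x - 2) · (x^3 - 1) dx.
7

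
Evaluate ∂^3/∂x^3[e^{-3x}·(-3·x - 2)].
27 \left(3 x - 1\right) e^{- 3 x}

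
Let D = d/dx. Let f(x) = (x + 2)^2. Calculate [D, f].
2 x + 4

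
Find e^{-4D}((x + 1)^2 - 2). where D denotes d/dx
x^{2} - 6 x + 7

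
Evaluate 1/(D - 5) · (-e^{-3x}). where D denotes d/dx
\frac{e^{- 3 x}}{8}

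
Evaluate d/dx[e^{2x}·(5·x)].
\left(10 x + 5\right) e^{2 x}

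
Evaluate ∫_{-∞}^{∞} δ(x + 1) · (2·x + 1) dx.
-1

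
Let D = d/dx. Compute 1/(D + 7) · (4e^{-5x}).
2 e^{- 5 x}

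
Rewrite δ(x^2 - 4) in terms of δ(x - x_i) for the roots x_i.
\frac{\delta(x + 2) + \delta(x - 2)}{4}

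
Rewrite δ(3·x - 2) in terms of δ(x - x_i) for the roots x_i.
\frac{\delta(x - 2/3)}{3}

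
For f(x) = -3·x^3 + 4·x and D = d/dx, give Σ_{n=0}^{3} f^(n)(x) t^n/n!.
- 3 t^{3} - 9 t^{2} x - t \left(9 x^{2} - 4\right) - 3 x^{3} + 4 x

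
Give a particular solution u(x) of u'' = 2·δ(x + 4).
|x + 4|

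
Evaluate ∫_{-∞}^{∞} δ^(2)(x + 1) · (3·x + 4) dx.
0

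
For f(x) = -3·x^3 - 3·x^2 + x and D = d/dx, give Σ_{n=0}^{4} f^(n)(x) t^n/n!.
- 3 t^{3} - t^{2} \left(9 x + 3\right) - t \left(9 x^{2} + 6 x - 1\right) - 3 x^{3} - 3 x^{2} + x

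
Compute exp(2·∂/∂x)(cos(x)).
\cos{\left(x + 2 \right)}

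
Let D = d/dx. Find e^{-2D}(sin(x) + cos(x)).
\sqrt{2} \cos{\left(- x + \frac{\pi}{4} + 2 \right)}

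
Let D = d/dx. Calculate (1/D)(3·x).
\frac{3 x^{2}}{2}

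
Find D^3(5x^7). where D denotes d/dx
1050 x^{4}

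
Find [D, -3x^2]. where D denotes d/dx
- 6 x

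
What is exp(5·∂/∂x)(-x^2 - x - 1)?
- x^{2} - 11 x - 31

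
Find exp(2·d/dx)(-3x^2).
- 3 x^{2} - 12 x - 12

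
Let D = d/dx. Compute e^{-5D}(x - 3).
x - 8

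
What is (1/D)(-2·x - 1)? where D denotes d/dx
- x^{2} - x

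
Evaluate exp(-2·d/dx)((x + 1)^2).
x^{2} - 2 x + 1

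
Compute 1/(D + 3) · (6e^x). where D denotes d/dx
\frac{3 e^{x}}{2}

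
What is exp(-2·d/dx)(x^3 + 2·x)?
x^{3} - 6 x^{2} + 14 x - 12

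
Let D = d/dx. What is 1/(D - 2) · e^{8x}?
\frac{e^{8 x}}{6}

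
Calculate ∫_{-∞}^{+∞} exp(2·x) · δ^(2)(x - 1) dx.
4 e^{2}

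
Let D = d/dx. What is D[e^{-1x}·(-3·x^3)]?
3 x^{2} \left(x - 3\right) e^{- x}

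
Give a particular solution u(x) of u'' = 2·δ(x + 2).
|x + 2|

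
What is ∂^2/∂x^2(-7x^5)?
- 140 x^{3}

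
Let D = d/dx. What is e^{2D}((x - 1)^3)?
x^{3} + 3 x^{2} + 3 x + 1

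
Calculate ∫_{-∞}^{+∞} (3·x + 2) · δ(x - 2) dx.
8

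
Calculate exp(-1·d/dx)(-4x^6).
- 4 x^{6} + 24 x^{5} - 60 x^{4} + 80 x^{3} - 60 x^{2} + 24 x - 4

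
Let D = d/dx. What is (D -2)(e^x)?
- e^{x}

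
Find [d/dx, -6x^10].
- 60 x^{9}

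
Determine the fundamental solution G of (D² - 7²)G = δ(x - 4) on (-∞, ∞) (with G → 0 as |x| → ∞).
-\frac{e^{-7|x - 4|}}{14}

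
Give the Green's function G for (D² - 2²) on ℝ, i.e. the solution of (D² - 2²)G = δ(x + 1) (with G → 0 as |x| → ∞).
-\frac{e^{-2|x + 1|}}{4}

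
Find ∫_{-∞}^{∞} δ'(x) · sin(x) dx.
-1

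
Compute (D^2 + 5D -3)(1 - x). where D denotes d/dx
3 x - 8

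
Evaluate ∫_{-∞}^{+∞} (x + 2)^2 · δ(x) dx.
4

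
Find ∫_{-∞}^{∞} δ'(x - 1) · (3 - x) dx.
1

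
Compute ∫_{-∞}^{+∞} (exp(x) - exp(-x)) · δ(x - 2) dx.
2 \sinh{\left(2 \right)}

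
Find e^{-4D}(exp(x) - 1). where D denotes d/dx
e^{x - 4} - 1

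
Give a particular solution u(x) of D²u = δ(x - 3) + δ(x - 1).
\frac{|x - 3|}{2} + \frac{|x - 1|}{2}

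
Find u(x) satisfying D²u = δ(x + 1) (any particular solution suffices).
\frac{|x + 1|}{2}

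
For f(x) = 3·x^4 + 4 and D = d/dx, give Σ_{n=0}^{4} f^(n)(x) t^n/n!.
3 t^{4} + 12 t^{3} x + 18 t^{2} x^{2} + 12 t x^{3} + 3 x^{4} + 4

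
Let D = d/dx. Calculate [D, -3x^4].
- 12 x^{3}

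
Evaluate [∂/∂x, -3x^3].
- 9 x^{2}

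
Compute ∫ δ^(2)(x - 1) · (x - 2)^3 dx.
-6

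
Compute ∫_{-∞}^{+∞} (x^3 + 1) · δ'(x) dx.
0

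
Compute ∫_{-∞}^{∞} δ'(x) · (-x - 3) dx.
1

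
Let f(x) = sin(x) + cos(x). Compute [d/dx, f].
- \sin{\left(x \right)} + \cos{\left(x \right)}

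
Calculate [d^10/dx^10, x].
10\frac{d^{9}}{dx^{9}}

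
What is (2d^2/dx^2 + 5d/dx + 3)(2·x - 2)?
6 x + 4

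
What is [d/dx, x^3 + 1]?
3 x^{2}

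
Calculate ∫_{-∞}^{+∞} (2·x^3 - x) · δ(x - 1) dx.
1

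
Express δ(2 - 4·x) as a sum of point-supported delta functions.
\frac{\delta(x - 1/2)}{4}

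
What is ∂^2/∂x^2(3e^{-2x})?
12 e^{- 2 x}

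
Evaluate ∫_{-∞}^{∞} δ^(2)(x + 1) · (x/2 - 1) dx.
0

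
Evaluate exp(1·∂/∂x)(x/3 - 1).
\frac{x}{3} - \frac{2}{3}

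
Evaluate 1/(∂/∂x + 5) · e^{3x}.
\frac{e^{3 x}}{8}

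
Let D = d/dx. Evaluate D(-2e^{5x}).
- 10 e^{5 x}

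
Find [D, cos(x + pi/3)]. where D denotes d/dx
- \sin{\left(x + \frac{\pi}{3} \right)}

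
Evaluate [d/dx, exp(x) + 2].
e^{x}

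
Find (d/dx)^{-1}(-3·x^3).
- \frac{3 x^{4}}{4}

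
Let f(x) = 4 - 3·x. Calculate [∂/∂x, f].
-3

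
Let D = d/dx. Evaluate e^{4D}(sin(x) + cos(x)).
\sqrt{2} \sin{\left(x + \frac{\pi}{4} + 4 \right)}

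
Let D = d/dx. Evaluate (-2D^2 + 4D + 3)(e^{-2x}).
- 13 e^{- 2 x}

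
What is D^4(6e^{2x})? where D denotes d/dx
96 e^{2 x}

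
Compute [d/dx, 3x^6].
18 x^{5}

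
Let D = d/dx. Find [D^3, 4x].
12D^{2}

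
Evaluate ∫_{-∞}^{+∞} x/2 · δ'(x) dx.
- \frac{1}{2}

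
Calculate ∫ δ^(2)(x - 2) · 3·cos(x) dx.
- 3 \cos{\left(2 \right)}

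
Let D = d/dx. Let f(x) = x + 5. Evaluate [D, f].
1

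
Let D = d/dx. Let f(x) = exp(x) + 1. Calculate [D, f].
e^{x}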